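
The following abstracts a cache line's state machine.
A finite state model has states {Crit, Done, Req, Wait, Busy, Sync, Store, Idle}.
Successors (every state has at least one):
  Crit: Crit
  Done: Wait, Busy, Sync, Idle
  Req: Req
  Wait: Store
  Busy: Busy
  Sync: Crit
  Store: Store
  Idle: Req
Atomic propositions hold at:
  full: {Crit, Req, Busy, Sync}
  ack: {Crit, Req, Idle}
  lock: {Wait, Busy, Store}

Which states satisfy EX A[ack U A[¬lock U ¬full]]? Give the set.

Sat(¬lock) = {Crit, Done, Req, Sync, Idle}
Sat(¬full) = {Done, Wait, Store, Idle}
A[¬lock U ¬full]: least fixpoint, start Z0 = Sat(¬full) = {Done, Wait, Store, Idle}, add states in Sat(¬lock) with every successor in Z. Already a fixed point.
Sat(A[¬lock U ¬full]) = {Done, Wait, Store, Idle}
A[ack U A[¬lock U ¬full]]: least fixpoint, start Z0 = Sat(A[¬lock U ¬full]) = {Done, Wait, Store, Idle}, add states in Sat(ack) with every successor in Z. Already a fixed point.
Sat(A[ack U A[¬lock U ¬full]]) = {Done, Wait, Store, Idle}
Sat(EX A[ack U A[¬lock U ¬full]]) = {s : some successor in {Done, Wait, Store, Idle}} = {Done, Wait, Store}

{Done, Wait, Store}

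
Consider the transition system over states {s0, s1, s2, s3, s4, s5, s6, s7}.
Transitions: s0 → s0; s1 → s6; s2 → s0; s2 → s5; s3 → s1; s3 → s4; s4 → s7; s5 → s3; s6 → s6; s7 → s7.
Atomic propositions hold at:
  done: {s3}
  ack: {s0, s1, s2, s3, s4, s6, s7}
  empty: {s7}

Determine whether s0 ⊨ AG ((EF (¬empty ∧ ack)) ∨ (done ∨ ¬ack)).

Yes

Sat(¬empty) = {s0, s1, s2, s3, s4, s5, s6}
Sat(¬empty ∧ ack) = {s0, s1, s2, s3, s4, s6}
EF (¬empty ∧ ack): least fixpoint, start Z0 = {s0, s1, s2, s3, s4, s6}, add states with some successor in Z. Z1 = {s0, s1, s2, s3, s4, s5, s6}; fixed.
Sat(EF (¬empty ∧ ack)) = {s0, s1, s2, s3, s4, s5, s6}
Sat(¬ack) = {s5}
Sat(done ∨ ¬ack) = {s3, s5}
Sat((EF (¬empty ∧ ack)) ∨ (done ∨ ¬ack)) = {s0, s1, s2, s3, s4, s5, s6}
AG ((EF (¬empty ∧ ack)) ∨ (done ∨ ¬ack)): greatest fixpoint, start Z0 = {s0, s1, s2, s3, s4, s5, s6}, keep only states in Sat with every successor in Z. Z1 = {s0, s1, s2, s3, s5, s6}; Z2 = {s0, s1, s2, s5, s6}; Z3 = {s0, s1, s2, s6}; Z4 = {s0, s1, s6}; fixed.
Sat(AG ((EF (¬empty ∧ ack)) ∨ (done ∨ ¬ack))) = {s0, s1, s6}
s0 ∈ Sat(AG ((EF (¬empty ∧ ack)) ∨ (done ∨ ¬ack))) = {s0, s1, s6}, so the formula holds at s0.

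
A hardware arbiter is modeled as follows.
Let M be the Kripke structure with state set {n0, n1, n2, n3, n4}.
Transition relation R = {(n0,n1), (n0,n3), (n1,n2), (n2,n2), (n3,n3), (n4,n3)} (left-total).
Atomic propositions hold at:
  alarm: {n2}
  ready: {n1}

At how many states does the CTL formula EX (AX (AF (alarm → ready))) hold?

Sat(alarm → ready) = {n0, n1, n3, n4}
AF (alarm → ready): least fixpoint, start Z0 = {n0, n1, n3, n4}, add states with every successor in Z. Already a fixed point.
Sat(AF (alarm → ready)) = {n0, n1, n3, n4}
Sat(AX (AF (alarm → ready))) = {s : every successor in {n0, n1, n3, n4}} = {n0, n3, n4}
Sat(EX (AX (AF (alarm → ready)))) = {s : some successor in {n0, n3, n4}} = {n0, n3, n4}
|Sat(EX (AX (AF (alarm → ready))))| = |{n0, n3, n4}| = 3.

3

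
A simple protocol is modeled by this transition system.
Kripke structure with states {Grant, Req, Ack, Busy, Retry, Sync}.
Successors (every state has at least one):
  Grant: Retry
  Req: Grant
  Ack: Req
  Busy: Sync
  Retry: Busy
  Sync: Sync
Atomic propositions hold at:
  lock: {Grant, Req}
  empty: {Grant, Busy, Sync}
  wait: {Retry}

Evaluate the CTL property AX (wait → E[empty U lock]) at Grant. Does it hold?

E[empty U lock]: least fixpoint, start Z0 = Sat(lock) = {Grant, Req}, add states in Sat(empty) with some successor in Z. Already a fixed point.
Sat(E[empty U lock]) = {Grant, Req}
Sat(wait → E[empty U lock]) = {Grant, Req, Ack, Busy, Sync}
Sat(AX (wait → E[empty U lock])) = {s : every successor in {Grant, Req, Ack, Busy, Sync}} = {Req, Ack, Busy, Retry, Sync}
Grant ∉ Sat(AX (wait → E[empty U lock])) = {Req, Ack, Busy, Retry, Sync}, so the formula does not hold at Grant.

No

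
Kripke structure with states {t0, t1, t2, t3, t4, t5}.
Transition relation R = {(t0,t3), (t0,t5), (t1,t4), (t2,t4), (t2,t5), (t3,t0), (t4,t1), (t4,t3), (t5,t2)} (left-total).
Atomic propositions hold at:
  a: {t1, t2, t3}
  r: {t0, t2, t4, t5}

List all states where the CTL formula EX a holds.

Sat(EX a) = {s : some successor in {t1, t2, t3}} = {t0, t4, t5}

{t0, t4, t5}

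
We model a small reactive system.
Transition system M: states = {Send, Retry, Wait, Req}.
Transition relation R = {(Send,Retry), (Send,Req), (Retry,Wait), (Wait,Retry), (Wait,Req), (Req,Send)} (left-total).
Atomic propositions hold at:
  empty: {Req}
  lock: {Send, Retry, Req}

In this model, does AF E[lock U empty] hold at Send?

Yes

E[lock U empty]: least fixpoint, start Z0 = Sat(empty) = {Req}, add states in Sat(lock) with some successor in Z. Z1 = {Send, Req}; fixed.
Sat(E[lock U empty]) = {Send, Req}
AF E[lock U empty]: least fixpoint, start Z0 = {Send, Req}, add states with every successor in Z. Already a fixed point.
Sat(AF E[lock U empty]) = {Send, Req}
Send ∈ Sat(AF E[lock U empty]) = {Send, Req}, so the formula holds at Send.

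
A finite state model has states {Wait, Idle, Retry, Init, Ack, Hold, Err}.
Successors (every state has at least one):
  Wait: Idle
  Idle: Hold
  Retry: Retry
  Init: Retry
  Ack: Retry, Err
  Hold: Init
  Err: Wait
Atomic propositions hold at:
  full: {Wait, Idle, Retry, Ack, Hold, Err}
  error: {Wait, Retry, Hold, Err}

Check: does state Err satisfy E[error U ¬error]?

Sat(¬error) = {Idle, Init, Ack}
E[error U ¬error]: least fixpoint, start Z0 = Sat(¬error) = {Idle, Init, Ack}, add states in Sat(error) with some successor in Z. Z1 = {Wait, Idle, Init, Ack, Hold}; Z2 = {Wait, Idle, Init, Ack, Hold, Err}; fixed.
Sat(E[error U ¬error]) = {Wait, Idle, Init, Ack, Hold, Err}
Err ∈ Sat(E[error U ¬error]) = {Wait, Idle, Init, Ack, Hold, Err}, so the formula holds at Err.

Yes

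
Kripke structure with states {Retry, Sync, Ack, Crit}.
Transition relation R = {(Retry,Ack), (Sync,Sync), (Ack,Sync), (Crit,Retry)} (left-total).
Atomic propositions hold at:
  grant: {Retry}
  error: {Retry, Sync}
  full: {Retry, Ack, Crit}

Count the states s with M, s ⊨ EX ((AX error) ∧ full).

Sat(AX error) = {s : every successor in {Retry, Sync}} = {Sync, Ack, Crit}
Sat((AX error) ∧ full) = {Ack, Crit}
Sat(EX ((AX error) ∧ full)) = {s : some successor in {Ack, Crit}} = {Retry}
|Sat(EX ((AX error) ∧ full))| = |{Retry}| = 1.

1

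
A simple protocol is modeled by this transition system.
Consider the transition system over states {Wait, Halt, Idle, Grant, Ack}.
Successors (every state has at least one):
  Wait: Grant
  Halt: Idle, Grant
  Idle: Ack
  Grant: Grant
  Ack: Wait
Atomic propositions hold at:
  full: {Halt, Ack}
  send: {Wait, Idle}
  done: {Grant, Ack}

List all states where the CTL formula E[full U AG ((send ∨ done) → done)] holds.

{Halt, Grant}

Sat(send ∨ done) = {Wait, Idle, Grant, Ack}
Sat((send ∨ done) → done) = {Halt, Grant, Ack}
AG ((send ∨ done) → done): greatest fixpoint, start Z0 = {Halt, Grant, Ack}, keep only states in Sat with every successor in Z. Z1 = {Grant}; fixed.
Sat(AG ((send ∨ done) → done)) = {Grant}
E[full U AG ((send ∨ done) → done)]: least fixpoint, start Z0 = Sat(AG ((send ∨ done) → done)) = {Grant}, add states in Sat(full) with some successor in Z. Z1 = {Halt, Grant}; fixed.
Sat(E[full U AG ((send ∨ done) → done)]) = {Halt, Grant}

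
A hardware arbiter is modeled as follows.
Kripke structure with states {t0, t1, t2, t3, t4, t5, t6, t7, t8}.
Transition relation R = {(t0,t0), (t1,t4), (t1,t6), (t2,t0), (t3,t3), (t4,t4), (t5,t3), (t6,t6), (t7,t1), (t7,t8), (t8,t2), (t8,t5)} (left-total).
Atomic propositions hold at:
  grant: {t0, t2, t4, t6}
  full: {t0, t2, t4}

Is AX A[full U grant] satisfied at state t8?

No

A[full U grant]: least fixpoint, start Z0 = Sat(grant) = {t0, t2, t4, t6}, add states in Sat(full) with every successor in Z. Already a fixed point.
Sat(A[full U grant]) = {t0, t2, t4, t6}
Sat(AX A[full U grant]) = {s : every successor in {t0, t2, t4, t6}} = {t0, t1, t2, t4, t6}
t8 ∉ Sat(AX A[full U grant]) = {t0, t1, t2, t4, t6}, so the formula does not hold at t8.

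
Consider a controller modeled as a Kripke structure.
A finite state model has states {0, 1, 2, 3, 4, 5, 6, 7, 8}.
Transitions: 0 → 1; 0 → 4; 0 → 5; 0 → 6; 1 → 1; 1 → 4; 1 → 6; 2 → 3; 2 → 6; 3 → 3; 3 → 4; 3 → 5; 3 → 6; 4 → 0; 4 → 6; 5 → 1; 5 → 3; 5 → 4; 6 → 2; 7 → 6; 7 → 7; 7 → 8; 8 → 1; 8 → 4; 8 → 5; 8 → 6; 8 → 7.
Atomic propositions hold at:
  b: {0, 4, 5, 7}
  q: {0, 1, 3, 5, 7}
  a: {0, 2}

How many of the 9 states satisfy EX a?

Sat(EX a) = {s : some successor in {0, 2}} = {4, 6}
|Sat(EX a)| = |{4, 6}| = 2.

2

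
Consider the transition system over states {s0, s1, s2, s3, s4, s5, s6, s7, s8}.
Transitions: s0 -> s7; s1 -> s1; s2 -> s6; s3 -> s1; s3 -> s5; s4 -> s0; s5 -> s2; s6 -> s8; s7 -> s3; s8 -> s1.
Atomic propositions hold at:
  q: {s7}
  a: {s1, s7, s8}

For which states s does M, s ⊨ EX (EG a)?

{s1, s3, s6, s8}

EG a: greatest fixpoint, start Z0 = {s1, s7, s8}, keep only states in Sat with some successor in Z. Z1 = {s1, s8}; fixed.
Sat(EG a) = {s1, s8}
Sat(EX (EG a)) = {s : some successor in {s1, s8}} = {s1, s3, s6, s8}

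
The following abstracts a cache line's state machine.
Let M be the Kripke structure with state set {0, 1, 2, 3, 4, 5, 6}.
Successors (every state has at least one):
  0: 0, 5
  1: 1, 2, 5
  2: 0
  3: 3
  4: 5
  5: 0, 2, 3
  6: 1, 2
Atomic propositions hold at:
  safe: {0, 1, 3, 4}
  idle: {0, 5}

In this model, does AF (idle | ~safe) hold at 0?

Sat(~safe) = {2, 5, 6}
Sat(idle | ~safe) = {0, 2, 5, 6}
AF (idle | ~safe): least fixpoint, start Z0 = {0, 2, 5, 6}, add states with every successor in Z. Z1 = {0, 2, 4, 5, 6}; fixed.
Sat(AF (idle | ~safe)) = {0, 2, 4, 5, 6}
0 ∈ Sat(AF (idle | ~safe)) = {0, 2, 4, 5, 6}, so the formula holds at 0.

Yes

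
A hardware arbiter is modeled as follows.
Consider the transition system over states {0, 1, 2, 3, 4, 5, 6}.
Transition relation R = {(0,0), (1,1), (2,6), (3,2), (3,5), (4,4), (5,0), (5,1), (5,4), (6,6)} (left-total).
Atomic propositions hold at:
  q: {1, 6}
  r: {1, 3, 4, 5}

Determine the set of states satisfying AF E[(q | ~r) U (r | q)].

Sat(~r) = {0, 2, 6}
Sat(q | ~r) = {0, 1, 2, 6}
Sat(r | q) = {1, 3, 4, 5, 6}
E[(q | ~r) U (r | q)]: least fixpoint, start Z0 = Sat((r | q)) = {1, 3, 4, 5, 6}, add states in Sat(q | ~r) with some successor in Z. Z1 = {1, 2, 3, 4, 5, 6}; fixed.
Sat(E[(q | ~r) U (r | q)]) = {1, 2, 3, 4, 5, 6}
AF E[(q | ~r) U (r | q)]: least fixpoint, start Z0 = {1, 2, 3, 4, 5, 6}, add states with every successor in Z. Already a fixed point.
Sat(AF E[(q | ~r) U (r | q)]) = {1, 2, 3, 4, 5, 6}

{1, 2, 3, 4, 5, 6}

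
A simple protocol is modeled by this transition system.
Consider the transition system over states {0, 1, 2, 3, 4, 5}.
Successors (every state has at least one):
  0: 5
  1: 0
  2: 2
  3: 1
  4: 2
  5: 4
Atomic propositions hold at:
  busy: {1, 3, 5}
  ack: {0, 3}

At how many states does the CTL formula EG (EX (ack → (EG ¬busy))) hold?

Sat(¬busy) = {0, 2, 4}
EG ¬busy: greatest fixpoint, start Z0 = {0, 2, 4}, keep only states in Sat with some successor in Z. Z1 = {2, 4}; fixed.
Sat(EG ¬busy) = {2, 4}
Sat(ack → (EG ¬busy)) = {1, 2, 4, 5}
Sat(EX (ack → (EG ¬busy))) = {s : some successor in {1, 2, 4, 5}} = {0, 2, 3, 4, 5}
EG (EX (ack → (EG ¬busy))): greatest fixpoint, start Z0 = {0, 2, 3, 4, 5}, keep only states in Sat with some successor in Z. Z1 = {0, 2, 4, 5}; fixed.
Sat(EG (EX (ack → (EG ¬busy)))) = {0, 2, 4, 5}
|Sat(EG (EX (ack → (EG ¬busy))))| = |{0, 2, 4, 5}| = 4.

4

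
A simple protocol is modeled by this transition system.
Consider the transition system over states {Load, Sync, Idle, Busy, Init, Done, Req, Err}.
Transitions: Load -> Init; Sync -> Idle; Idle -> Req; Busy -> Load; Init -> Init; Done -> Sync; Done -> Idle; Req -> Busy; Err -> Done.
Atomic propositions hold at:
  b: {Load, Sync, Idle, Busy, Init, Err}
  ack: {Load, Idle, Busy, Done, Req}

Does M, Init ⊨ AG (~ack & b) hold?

Sat(~ack) = {Sync, Init, Err}
Sat(~ack & b) = {Sync, Init, Err}
AG (~ack & b): greatest fixpoint, start Z0 = {Sync, Init, Err}, keep only states in Sat with every successor in Z. Z1 = {Init}; fixed.
Sat(AG (~ack & b)) = {Init}
Init ∈ Sat(AG (~ack & b)) = {Init}, so the formula holds at Init.

Yes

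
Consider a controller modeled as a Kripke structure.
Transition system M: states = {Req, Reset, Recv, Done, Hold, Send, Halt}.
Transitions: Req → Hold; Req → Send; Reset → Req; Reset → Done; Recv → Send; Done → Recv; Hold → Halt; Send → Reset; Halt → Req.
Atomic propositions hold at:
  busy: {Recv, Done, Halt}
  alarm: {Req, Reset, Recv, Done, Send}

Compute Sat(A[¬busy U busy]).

{Recv, Done, Hold, Halt}

Sat(¬busy) = {Req, Reset, Hold, Send}
A[¬busy U busy]: least fixpoint, start Z0 = Sat(busy) = {Recv, Done, Halt}, add states in Sat(¬busy) with every successor in Z. Z1 = {Recv, Done, Hold, Halt}; fixed.
Sat(A[¬busy U busy]) = {Recv, Done, Hold, Halt}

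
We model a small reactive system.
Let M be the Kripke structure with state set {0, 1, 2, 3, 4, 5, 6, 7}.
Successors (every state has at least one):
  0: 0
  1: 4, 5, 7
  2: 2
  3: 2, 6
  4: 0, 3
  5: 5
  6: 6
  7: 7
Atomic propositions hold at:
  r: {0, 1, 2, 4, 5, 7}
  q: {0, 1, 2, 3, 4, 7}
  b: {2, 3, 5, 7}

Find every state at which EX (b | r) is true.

{0, 1, 2, 3, 4, 5, 7}

Sat(b | r) = {0, 1, 2, 3, 4, 5, 7}
Sat(EX (b | r)) = {s : some successor in {0, 1, 2, 3, 4, 5, 7}} = {0, 1, 2, 3, 4, 5, 7}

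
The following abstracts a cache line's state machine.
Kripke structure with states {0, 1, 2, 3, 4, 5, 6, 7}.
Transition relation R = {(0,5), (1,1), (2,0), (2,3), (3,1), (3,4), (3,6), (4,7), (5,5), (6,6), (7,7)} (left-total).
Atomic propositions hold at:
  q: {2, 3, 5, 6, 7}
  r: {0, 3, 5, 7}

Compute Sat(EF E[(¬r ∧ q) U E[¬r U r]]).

{0, 2, 3, 4, 5, 7}

Sat(¬r) = {1, 2, 4, 6}
Sat(¬r ∧ q) = {2, 6}
E[¬r U r]: least fixpoint, start Z0 = Sat(r) = {0, 3, 5, 7}, add states in Sat(¬r) with some successor in Z. Z1 = {0, 2, 3, 4, 5, 7}; fixed.
Sat(E[¬r U r]) = {0, 2, 3, 4, 5, 7}
E[(¬r ∧ q) U E[¬r U r]]: least fixpoint, start Z0 = Sat(E[¬r U r]) = {0, 2, 3, 4, 5, 7}, add states in Sat(¬r ∧ q) with some successor in Z. Already a fixed point.
Sat(E[(¬r ∧ q) U E[¬r U r]]) = {0, 2, 3, 4, 5, 7}
EF E[(¬r ∧ q) U E[¬r U r]]: least fixpoint, start Z0 = {0, 2, 3, 4, 5, 7}, add states with some successor in Z. Already a fixed point.
Sat(EF E[(¬r ∧ q) U E[¬r U r]]) = {0, 2, 3, 4, 5, 7}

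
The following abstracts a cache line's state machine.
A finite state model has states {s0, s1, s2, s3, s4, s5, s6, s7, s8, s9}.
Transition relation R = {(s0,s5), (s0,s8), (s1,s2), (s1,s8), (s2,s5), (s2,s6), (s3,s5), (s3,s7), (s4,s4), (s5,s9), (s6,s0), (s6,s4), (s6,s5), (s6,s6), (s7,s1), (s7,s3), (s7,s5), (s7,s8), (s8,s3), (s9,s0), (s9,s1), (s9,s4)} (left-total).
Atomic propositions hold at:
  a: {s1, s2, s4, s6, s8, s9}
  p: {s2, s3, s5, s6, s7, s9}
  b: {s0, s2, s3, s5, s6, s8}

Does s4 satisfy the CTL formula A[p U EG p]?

EG p: greatest fixpoint, start Z0 = {s2, s3, s5, s6, s7, s9}, keep only states in Sat with some successor in Z. Z1 = {s2, s3, s5, s6, s7}; Z2 = {s2, s3, s6, s7}; fixed.
Sat(EG p) = {s2, s3, s6, s7}
A[p U EG p]: least fixpoint, start Z0 = Sat(EG p) = {s2, s3, s6, s7}, add states in Sat(p) with every successor in Z. Already a fixed point.
Sat(A[p U EG p]) = {s2, s3, s6, s7}
s4 ∉ Sat(A[p U EG p]) = {s2, s3, s6, s7}, so the formula does not hold at s4.

No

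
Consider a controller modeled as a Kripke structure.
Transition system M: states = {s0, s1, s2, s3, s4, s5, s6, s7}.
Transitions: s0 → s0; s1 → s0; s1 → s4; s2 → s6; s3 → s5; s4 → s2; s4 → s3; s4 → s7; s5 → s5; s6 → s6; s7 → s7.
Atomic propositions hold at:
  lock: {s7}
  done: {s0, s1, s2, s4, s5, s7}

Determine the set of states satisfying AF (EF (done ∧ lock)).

Sat(done ∧ lock) = {s7}
EF (done ∧ lock): least fixpoint, start Z0 = {s7}, add states with some successor in Z. Z1 = {s4, s7}; Z2 = {s1, s4, s7}; fixed.
Sat(EF (done ∧ lock)) = {s1, s4, s7}
AF (EF (done ∧ lock)): least fixpoint, start Z0 = {s1, s4, s7}, add states with every successor in Z. Already a fixed point.
Sat(AF (EF (done ∧ lock))) = {s1, s4, s7}

{s1, s4, s7}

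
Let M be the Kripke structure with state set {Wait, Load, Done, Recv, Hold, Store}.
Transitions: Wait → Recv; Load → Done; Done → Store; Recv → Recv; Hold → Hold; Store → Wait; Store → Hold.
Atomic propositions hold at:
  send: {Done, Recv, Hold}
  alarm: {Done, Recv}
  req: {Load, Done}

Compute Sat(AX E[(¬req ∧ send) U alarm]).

{Wait, Load, Recv}

Sat(¬req) = {Wait, Recv, Hold, Store}
Sat(¬req ∧ send) = {Recv, Hold}
E[(¬req ∧ send) U alarm]: least fixpoint, start Z0 = Sat(alarm) = {Done, Recv}, add states in Sat(¬req ∧ send) with some successor in Z. Already a fixed point.
Sat(E[(¬req ∧ send) U alarm]) = {Done, Recv}
Sat(AX E[(¬req ∧ send) U alarm]) = {s : every successor in {Done, Recv}} = {Wait, Load, Recv}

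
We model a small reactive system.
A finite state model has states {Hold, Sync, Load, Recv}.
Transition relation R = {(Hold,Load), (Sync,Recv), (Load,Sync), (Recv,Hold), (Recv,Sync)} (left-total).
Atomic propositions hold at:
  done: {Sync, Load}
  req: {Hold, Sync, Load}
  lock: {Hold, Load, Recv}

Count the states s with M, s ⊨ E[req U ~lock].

3

Sat(~lock) = {Sync}
E[req U ~lock]: least fixpoint, start Z0 = Sat(~lock) = {Sync}, add states in Sat(req) with some successor in Z. Z1 = {Sync, Load}; Z2 = {Hold, Sync, Load}; fixed.
Sat(E[req U ~lock]) = {Hold, Sync, Load}
|Sat(E[req U ~lock])| = |{Hold, Sync, Load}| = 3.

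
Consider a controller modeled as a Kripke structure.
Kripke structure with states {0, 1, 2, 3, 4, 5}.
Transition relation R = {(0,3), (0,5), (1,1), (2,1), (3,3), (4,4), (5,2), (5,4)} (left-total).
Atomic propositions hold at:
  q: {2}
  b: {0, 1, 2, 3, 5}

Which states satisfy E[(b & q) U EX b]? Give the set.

{0, 1, 2, 3, 5}

Sat(b & q) = {2}
Sat(EX b) = {s : some successor in {0, 1, 2, 3, 5}} = {0, 1, 2, 3, 5}
E[(b & q) U EX b]: least fixpoint, start Z0 = Sat(EX b) = {0, 1, 2, 3, 5}, add states in Sat(b & q) with some successor in Z. Already a fixed point.
Sat(E[(b & q) U EX b]) = {0, 1, 2, 3, 5}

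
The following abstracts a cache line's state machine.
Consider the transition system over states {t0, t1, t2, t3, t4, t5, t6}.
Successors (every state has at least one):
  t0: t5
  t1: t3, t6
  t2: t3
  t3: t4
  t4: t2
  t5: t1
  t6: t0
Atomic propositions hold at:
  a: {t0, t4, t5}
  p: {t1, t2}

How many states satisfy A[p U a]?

A[p U a]: least fixpoint, start Z0 = Sat(a) = {t0, t4, t5}, add states in Sat(p) with every successor in Z. Already a fixed point.
Sat(A[p U a]) = {t0, t4, t5}
|Sat(A[p U a])| = |{t0, t4, t5}| = 3.

3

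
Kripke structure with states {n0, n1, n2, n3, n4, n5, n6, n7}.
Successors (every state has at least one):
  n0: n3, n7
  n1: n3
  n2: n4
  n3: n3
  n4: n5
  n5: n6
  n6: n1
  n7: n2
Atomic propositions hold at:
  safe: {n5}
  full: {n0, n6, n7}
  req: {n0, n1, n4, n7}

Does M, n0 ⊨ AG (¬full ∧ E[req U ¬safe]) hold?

No

Sat(¬full) = {n1, n2, n3, n4, n5}
Sat(¬safe) = {n0, n1, n2, n3, n4, n6, n7}
E[req U ¬safe]: least fixpoint, start Z0 = Sat(¬safe) = {n0, n1, n2, n3, n4, n6, n7}, add states in Sat(req) with some successor in Z. Already a fixed point.
Sat(E[req U ¬safe]) = {n0, n1, n2, n3, n4, n6, n7}
Sat(¬full ∧ E[req U ¬safe]) = {n1, n2, n3, n4}
AG (¬full ∧ E[req U ¬safe]): greatest fixpoint, start Z0 = {n1, n2, n3, n4}, keep only states in Sat with every successor in Z. Z1 = {n1, n2, n3}; Z2 = {n1, n3}; fixed.
Sat(AG (¬full ∧ E[req U ¬safe])) = {n1, n3}
n0 ∉ Sat(AG (¬full ∧ E[req U ¬safe])) = {n1, n3}, so the formula does not hold at n0.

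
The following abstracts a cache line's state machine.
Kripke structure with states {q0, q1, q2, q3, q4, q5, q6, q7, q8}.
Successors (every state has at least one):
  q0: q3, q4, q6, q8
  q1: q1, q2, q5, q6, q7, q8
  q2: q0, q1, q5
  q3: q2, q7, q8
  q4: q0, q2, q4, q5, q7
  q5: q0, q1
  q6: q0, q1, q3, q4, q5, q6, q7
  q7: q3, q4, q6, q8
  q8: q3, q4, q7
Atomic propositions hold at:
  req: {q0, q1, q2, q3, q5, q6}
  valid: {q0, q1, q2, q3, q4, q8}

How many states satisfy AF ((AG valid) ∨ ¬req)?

3

AG valid: greatest fixpoint, start Z0 = {q0, q1, q2, q3, q4, q8}, keep only states in Sat with every successor in Z. Z1 = ∅; fixed.
Sat(AG valid) = ∅
Sat(¬req) = {q4, q7, q8}
Sat((AG valid) ∨ ¬req) = {q4, q7, q8}
AF ((AG valid) ∨ ¬req): least fixpoint, start Z0 = {q4, q7, q8}, add states with every successor in Z. Already a fixed point.
Sat(AF ((AG valid) ∨ ¬req)) = {q4, q7, q8}
|Sat(AF ((AG valid) ∨ ¬req))| = |{q4, q7, q8}| = 3.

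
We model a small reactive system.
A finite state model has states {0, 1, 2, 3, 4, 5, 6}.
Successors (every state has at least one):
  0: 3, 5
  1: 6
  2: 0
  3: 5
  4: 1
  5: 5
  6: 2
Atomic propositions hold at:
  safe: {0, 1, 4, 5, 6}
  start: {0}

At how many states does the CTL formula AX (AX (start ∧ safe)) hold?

Sat(start ∧ safe) = {0}
Sat(AX (start ∧ safe)) = {s : every successor in {0}} = {2}
Sat(AX (AX (start ∧ safe))) = {s : every successor in {2}} = {6}
|Sat(AX (AX (start ∧ safe)))| = |{6}| = 1.

1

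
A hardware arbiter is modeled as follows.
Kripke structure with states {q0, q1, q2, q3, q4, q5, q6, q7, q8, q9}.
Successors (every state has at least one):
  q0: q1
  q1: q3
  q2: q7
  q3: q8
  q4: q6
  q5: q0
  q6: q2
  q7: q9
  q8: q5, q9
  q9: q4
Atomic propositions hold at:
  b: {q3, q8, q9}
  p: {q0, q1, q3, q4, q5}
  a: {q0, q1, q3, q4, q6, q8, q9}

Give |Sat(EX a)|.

Sat(EX a) = {s : some successor in {q0, q1, q3, q4, q6, q8, q9}} = {q0, q1, q3, q4, q5, q7, q8, q9}
|Sat(EX a)| = |{q0, q1, q3, q4, q5, q7, q8, q9}| = 8.

8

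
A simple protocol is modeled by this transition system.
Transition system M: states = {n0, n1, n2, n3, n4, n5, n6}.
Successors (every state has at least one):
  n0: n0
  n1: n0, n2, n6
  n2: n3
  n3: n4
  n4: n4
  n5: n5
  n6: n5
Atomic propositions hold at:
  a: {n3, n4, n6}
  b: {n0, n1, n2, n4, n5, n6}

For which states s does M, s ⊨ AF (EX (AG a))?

{n2, n3, n4}

AG a: greatest fixpoint, start Z0 = {n3, n4, n6}, keep only states in Sat with every successor in Z. Z1 = {n3, n4}; fixed.
Sat(AG a) = {n3, n4}
Sat(EX (AG a)) = {s : some successor in {n3, n4}} = {n2, n3, n4}
AF (EX (AG a)): least fixpoint, start Z0 = {n2, n3, n4}, add states with every successor in Z. Already a fixed point.
Sat(AF (EX (AG a))) = {n2, n3, n4}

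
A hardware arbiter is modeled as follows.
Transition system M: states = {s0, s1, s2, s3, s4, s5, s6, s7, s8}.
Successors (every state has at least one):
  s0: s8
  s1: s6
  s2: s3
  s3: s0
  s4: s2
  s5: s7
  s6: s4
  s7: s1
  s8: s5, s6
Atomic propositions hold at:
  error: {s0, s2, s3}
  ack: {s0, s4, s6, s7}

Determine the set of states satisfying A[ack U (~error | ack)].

Sat(~error) = {s1, s4, s5, s6, s7, s8}
Sat(~error | ack) = {s0, s1, s4, s5, s6, s7, s8}
A[ack U (~error | ack)]: least fixpoint, start Z0 = Sat((~error | ack)) = {s0, s1, s4, s5, s6, s7, s8}, add states in Sat(ack) with every successor in Z. Already a fixed point.
Sat(A[ack U (~error | ack)]) = {s0, s1, s4, s5, s6, s7, s8}

{s0, s1, s4, s5, s6, s7, s8}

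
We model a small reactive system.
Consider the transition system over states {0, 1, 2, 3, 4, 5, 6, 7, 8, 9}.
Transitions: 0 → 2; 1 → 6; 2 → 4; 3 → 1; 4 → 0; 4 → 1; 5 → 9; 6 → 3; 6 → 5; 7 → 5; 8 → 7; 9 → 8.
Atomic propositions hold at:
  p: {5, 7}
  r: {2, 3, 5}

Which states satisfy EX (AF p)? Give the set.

AF p: least fixpoint, start Z0 = {5, 7}, add states with every successor in Z. Z1 = {5, 7, 8}; Z2 = {5, 7, 8, 9}; fixed.
Sat(AF p) = {5, 7, 8, 9}
Sat(EX (AF p)) = {s : some successor in {5, 7, 8, 9}} = {5, 6, 7, 8, 9}

{5, 6, 7, 8, 9}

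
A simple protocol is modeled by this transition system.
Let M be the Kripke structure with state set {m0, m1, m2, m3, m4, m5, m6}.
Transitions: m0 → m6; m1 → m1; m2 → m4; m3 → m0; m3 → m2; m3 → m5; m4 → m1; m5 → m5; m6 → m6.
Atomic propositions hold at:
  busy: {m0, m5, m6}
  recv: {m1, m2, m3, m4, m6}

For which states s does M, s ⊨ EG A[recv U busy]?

{m0, m5, m6}

A[recv U busy]: least fixpoint, start Z0 = Sat(busy) = {m0, m5, m6}, add states in Sat(recv) with every successor in Z. Already a fixed point.
Sat(A[recv U busy]) = {m0, m5, m6}
EG A[recv U busy]: greatest fixpoint, start Z0 = {m0, m5, m6}, keep only states in Sat with some successor in Z. Already a fixed point.
Sat(EG A[recv U busy]) = {m0, m5, m6}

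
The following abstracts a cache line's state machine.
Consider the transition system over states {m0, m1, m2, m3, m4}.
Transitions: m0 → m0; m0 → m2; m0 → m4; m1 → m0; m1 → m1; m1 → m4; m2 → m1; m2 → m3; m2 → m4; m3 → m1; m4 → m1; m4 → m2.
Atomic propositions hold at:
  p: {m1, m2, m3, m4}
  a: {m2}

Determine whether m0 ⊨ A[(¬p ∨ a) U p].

Sat(¬p) = {m0}
Sat(¬p ∨ a) = {m0, m2}
A[(¬p ∨ a) U p]: least fixpoint, start Z0 = Sat(p) = {m1, m2, m3, m4}, add states in Sat(¬p ∨ a) with every successor in Z. Already a fixed point.
Sat(A[(¬p ∨ a) U p]) = {m1, m2, m3, m4}
m0 ∉ Sat(A[(¬p ∨ a) U p]) = {m1, m2, m3, m4}, so the formula does not hold at m0.

No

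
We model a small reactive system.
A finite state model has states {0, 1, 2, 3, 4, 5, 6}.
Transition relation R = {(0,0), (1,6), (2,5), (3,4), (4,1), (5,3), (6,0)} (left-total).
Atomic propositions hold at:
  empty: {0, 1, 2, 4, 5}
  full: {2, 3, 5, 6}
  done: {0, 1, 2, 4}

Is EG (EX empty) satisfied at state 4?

No

Sat(EX empty) = {s : some successor in {0, 1, 2, 4, 5}} = {0, 2, 3, 4, 6}
EG (EX empty): greatest fixpoint, start Z0 = {0, 2, 3, 4, 6}, keep only states in Sat with some successor in Z. Z1 = {0, 3, 6}; Z2 = {0, 6}; fixed.
Sat(EG (EX empty)) = {0, 6}
4 ∉ Sat(EG (EX empty)) = {0, 6}, so the formula does not hold at 4.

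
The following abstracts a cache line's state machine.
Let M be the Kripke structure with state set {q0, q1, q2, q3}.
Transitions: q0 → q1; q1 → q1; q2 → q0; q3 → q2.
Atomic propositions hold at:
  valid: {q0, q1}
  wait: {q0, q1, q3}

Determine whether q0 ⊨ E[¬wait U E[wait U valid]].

Sat(¬wait) = {q2}
E[wait U valid]: least fixpoint, start Z0 = Sat(valid) = {q0, q1}, add states in Sat(wait) with some successor in Z. Already a fixed point.
Sat(E[wait U valid]) = {q0, q1}
E[¬wait U E[wait U valid]]: least fixpoint, start Z0 = Sat(E[wait U valid]) = {q0, q1}, add states in Sat(¬wait) with some successor in Z. Z1 = {q0, q1, q2}; fixed.
Sat(E[¬wait U E[wait U valid]]) = {q0, q1, q2}
q0 ∈ Sat(E[¬wait U E[wait U valid]]) = {q0, q1, q2}, so the formula holds at q0.

Yes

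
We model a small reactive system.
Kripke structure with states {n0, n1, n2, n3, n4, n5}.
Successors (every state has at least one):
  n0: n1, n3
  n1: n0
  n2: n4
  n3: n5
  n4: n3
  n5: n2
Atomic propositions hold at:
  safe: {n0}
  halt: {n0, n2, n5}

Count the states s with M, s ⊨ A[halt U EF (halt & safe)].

Sat(halt & safe) = {n0}
EF (halt & safe): least fixpoint, start Z0 = {n0}, add states with some successor in Z. Z1 = {n0, n1}; fixed.
Sat(EF (halt & safe)) = {n0, n1}
A[halt U EF (halt & safe)]: least fixpoint, start Z0 = Sat(EF (halt & safe)) = {n0, n1}, add states in Sat(halt) with every successor in Z. Already a fixed point.
Sat(A[halt U EF (halt & safe)]) = {n0, n1}
|Sat(A[halt U EF (halt & safe)])| = |{n0, n1}| = 2.

2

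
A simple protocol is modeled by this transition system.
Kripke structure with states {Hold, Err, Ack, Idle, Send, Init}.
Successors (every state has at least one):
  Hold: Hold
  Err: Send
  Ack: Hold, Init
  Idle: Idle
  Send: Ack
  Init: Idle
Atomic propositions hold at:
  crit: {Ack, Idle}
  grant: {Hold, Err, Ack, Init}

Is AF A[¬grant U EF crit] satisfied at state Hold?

Sat(¬grant) = {Idle, Send}
EF crit: least fixpoint, start Z0 = {Ack, Idle}, add states with some successor in Z. Z1 = {Ack, Idle, Send, Init}; Z2 = {Err, Ack, Idle, Send, Init}; fixed.
Sat(EF crit) = {Err, Ack, Idle, Send, Init}
A[¬grant U EF crit]: least fixpoint, start Z0 = Sat(EF crit) = {Err, Ack, Idle, Send, Init}, add states in Sat(¬grant) with every successor in Z. Already a fixed point.
Sat(A[¬grant U EF crit]) = {Err, Ack, Idle, Send, Init}
AF A[¬grant U EF crit]: least fixpoint, start Z0 = {Err, Ack, Idle, Send, Init}, add states with every successor in Z. Already a fixed point.
Sat(AF A[¬grant U EF crit]) = {Err, Ack, Idle, Send, Init}
Hold ∉ Sat(AF A[¬grant U EF crit]) = {Err, Ack, Idle, Send, Init}, so the formula does not hold at Hold.

No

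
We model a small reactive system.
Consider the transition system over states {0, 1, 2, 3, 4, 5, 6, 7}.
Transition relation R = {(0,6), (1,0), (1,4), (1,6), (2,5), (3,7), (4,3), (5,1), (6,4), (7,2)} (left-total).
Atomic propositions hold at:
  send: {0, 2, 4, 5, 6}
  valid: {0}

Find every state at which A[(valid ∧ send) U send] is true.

{0, 2, 4, 5, 6}

Sat(valid ∧ send) = {0}
A[(valid ∧ send) U send]: least fixpoint, start Z0 = Sat(send) = {0, 2, 4, 5, 6}, add states in Sat(valid ∧ send) with every successor in Z. Already a fixed point.
Sat(A[(valid ∧ send) U send]) = {0, 2, 4, 5, 6}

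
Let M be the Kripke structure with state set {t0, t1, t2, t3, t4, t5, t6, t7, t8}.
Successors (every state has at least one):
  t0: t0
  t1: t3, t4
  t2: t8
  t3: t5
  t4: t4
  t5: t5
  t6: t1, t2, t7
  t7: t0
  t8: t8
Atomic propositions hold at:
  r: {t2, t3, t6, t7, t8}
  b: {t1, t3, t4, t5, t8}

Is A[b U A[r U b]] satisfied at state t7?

A[r U b]: least fixpoint, start Z0 = Sat(b) = {t1, t3, t4, t5, t8}, add states in Sat(r) with every successor in Z. Z1 = {t1, t2, t3, t4, t5, t8}; fixed.
Sat(A[r U b]) = {t1, t2, t3, t4, t5, t8}
A[b U A[r U b]]: least fixpoint, start Z0 = Sat(A[r U b]) = {t1, t2, t3, t4, t5, t8}, add states in Sat(b) with every successor in Z. Already a fixed point.
Sat(A[b U A[r U b]]) = {t1, t2, t3, t4, t5, t8}
t7 ∉ Sat(A[b U A[r U b]]) = {t1, t2, t3, t4, t5, t8}, so the formula does not hold at t7.

No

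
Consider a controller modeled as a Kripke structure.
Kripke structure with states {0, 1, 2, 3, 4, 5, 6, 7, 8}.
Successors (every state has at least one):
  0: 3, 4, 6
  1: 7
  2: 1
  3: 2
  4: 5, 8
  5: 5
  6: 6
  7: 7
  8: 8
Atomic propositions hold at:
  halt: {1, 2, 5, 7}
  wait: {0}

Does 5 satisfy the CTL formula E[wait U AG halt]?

Yes

AG halt: greatest fixpoint, start Z0 = {1, 2, 5, 7}, keep only states in Sat with every successor in Z. Already a fixed point.
Sat(AG halt) = {1, 2, 5, 7}
E[wait U AG halt]: least fixpoint, start Z0 = Sat(AG halt) = {1, 2, 5, 7}, add states in Sat(wait) with some successor in Z. Already a fixed point.
Sat(E[wait U AG halt]) = {1, 2, 5, 7}
5 ∈ Sat(E[wait U AG halt]) = {1, 2, 5, 7}, so the formula holds at 5.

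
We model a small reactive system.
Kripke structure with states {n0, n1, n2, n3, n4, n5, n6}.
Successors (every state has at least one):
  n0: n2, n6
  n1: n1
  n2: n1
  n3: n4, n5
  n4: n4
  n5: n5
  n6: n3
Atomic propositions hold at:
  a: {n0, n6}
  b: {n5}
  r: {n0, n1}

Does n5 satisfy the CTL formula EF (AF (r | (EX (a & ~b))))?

Sat(~b) = {n0, n1, n2, n3, n4, n6}
Sat(a & ~b) = {n0, n6}
Sat(EX (a & ~b)) = {s : some successor in {n0, n6}} = {n0}
Sat(r | (EX (a & ~b))) = {n0, n1}
AF (r | (EX (a & ~b))): least fixpoint, start Z0 = {n0, n1}, add states with every successor in Z. Z1 = {n0, n1, n2}; fixed.
Sat(AF (r | (EX (a & ~b)))) = {n0, n1, n2}
EF (AF (r | (EX (a & ~b)))): least fixpoint, start Z0 = {n0, n1, n2}, add states with some successor in Z. Already a fixed point.
Sat(EF (AF (r | (EX (a & ~b))))) = {n0, n1, n2}
n5 ∉ Sat(EF (AF (r | (EX (a & ~b))))) = {n0, n1, n2}, so the formula does not hold at n5.

No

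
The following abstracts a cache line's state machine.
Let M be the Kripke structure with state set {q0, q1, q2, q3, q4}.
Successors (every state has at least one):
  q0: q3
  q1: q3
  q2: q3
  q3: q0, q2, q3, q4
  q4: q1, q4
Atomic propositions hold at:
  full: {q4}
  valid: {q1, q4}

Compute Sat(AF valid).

{q1, q4}

AF valid: least fixpoint, start Z0 = {q1, q4}, add states with every successor in Z. Already a fixed point.
Sat(AF valid) = {q1, q4}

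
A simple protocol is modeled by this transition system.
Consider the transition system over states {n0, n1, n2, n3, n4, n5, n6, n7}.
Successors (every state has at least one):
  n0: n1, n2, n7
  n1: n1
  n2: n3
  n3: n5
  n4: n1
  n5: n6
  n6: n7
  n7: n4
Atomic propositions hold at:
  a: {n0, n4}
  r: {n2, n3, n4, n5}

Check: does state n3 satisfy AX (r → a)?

Sat(r → a) = {n0, n1, n4, n6, n7}
Sat(AX (r → a)) = {s : every successor in {n0, n1, n4, n6, n7}} = {n1, n4, n5, n6, n7}
n3 ∉ Sat(AX (r → a)) = {n1, n4, n5, n6, n7}, so the formula does not hold at n3.

No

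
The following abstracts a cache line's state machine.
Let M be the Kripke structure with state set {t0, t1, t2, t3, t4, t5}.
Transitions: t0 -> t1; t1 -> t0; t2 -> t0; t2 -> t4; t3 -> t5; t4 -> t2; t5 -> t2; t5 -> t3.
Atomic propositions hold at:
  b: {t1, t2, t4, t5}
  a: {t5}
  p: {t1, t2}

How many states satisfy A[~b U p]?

3

Sat(~b) = {t0, t3}
A[~b U p]: least fixpoint, start Z0 = Sat(p) = {t1, t2}, add states in Sat(~b) with every successor in Z. Z1 = {t0, t1, t2}; fixed.
Sat(A[~b U p]) = {t0, t1, t2}
|Sat(A[~b U p])| = |{t0, t1, t2}| = 3.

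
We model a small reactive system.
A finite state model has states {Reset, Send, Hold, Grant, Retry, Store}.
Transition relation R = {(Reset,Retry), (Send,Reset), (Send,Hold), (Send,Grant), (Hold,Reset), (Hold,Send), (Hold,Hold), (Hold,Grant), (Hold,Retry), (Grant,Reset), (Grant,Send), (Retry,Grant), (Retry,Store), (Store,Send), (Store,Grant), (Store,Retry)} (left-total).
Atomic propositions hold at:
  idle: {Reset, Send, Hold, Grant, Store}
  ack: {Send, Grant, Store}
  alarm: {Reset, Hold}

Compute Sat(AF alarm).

AF alarm: least fixpoint, start Z0 = {Reset, Hold}, add states with every successor in Z. Already a fixed point.
Sat(AF alarm) = {Reset, Hold}

{Reset, Hold}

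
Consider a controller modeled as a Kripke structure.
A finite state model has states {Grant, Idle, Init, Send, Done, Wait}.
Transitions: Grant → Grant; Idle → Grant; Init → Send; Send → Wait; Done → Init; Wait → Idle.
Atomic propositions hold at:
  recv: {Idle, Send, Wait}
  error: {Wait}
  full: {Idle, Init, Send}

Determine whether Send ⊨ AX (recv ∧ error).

Sat(recv ∧ error) = {Wait}
Sat(AX (recv ∧ error)) = {s : every successor in {Wait}} = {Send}
Send ∈ Sat(AX (recv ∧ error)) = {Send}, so the formula holds at Send.

Yes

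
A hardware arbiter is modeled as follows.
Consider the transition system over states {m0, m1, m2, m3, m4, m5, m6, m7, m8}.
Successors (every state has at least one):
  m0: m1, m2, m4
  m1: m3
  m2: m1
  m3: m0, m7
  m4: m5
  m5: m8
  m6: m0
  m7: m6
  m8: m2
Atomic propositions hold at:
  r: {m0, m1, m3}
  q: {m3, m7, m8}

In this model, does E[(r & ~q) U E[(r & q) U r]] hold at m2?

Sat(~q) = {m0, m1, m2, m4, m5, m6}
Sat(r & ~q) = {m0, m1}
Sat(r & q) = {m3}
E[(r & q) U r]: least fixpoint, start Z0 = Sat(r) = {m0, m1, m3}, add states in Sat(r & q) with some successor in Z. Already a fixed point.
Sat(E[(r & q) U r]) = {m0, m1, m3}
E[(r & ~q) U E[(r & q) U r]]: least fixpoint, start Z0 = Sat(E[(r & q) U r]) = {m0, m1, m3}, add states in Sat(r & ~q) with some successor in Z. Already a fixed point.
Sat(E[(r & ~q) U E[(r & q) U r]]) = {m0, m1, m3}
m2 ∉ Sat(E[(r & ~q) U E[(r & q) U r]]) = {m0, m1, m3}, so the formula does not hold at m2.

No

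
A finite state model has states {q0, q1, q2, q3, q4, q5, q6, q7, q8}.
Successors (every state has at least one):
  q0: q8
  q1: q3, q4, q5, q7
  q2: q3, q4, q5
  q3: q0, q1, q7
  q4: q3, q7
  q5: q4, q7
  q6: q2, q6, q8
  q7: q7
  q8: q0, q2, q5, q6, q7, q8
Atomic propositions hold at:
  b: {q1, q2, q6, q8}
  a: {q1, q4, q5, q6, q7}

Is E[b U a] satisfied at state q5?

Yes

E[b U a]: least fixpoint, start Z0 = Sat(a) = {q1, q4, q5, q6, q7}, add states in Sat(b) with some successor in Z. Z1 = {q1, q2, q4, q5, q6, q7, q8}; fixed.
Sat(E[b U a]) = {q1, q2, q4, q5, q6, q7, q8}
q5 ∈ Sat(E[b U a]) = {q1, q2, q4, q5, q6, q7, q8}, so the formula holds at q5.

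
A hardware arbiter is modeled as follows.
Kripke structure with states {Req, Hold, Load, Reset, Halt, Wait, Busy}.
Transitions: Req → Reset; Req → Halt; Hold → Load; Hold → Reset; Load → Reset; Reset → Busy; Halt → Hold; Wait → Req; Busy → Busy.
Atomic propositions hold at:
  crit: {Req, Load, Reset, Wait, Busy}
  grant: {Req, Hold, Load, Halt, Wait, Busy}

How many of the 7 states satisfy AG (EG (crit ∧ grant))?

1

Sat(crit ∧ grant) = {Req, Load, Wait, Busy}
EG (crit ∧ grant): greatest fixpoint, start Z0 = {Req, Load, Wait, Busy}, keep only states in Sat with some successor in Z. Z1 = {Wait, Busy}; Z2 = {Busy}; fixed.
Sat(EG (crit ∧ grant)) = {Busy}
AG (EG (crit ∧ grant)): greatest fixpoint, start Z0 = {Busy}, keep only states in Sat with every successor in Z. Already a fixed point.
Sat(AG (EG (crit ∧ grant))) = {Busy}
|Sat(AG (EG (crit ∧ grant)))| = |{Busy}| = 1.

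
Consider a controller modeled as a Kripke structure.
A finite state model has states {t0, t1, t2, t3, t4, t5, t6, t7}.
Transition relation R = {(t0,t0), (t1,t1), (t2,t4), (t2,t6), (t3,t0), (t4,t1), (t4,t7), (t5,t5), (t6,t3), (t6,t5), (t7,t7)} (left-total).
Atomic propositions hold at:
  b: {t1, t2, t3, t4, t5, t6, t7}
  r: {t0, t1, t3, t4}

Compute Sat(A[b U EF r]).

{t0, t1, t2, t3, t4, t6}

EF r: least fixpoint, start Z0 = {t0, t1, t3, t4}, add states with some successor in Z. Z1 = {t0, t1, t2, t3, t4, t6}; fixed.
Sat(EF r) = {t0, t1, t2, t3, t4, t6}
A[b U EF r]: least fixpoint, start Z0 = Sat(EF r) = {t0, t1, t2, t3, t4, t6}, add states in Sat(b) with every successor in Z. Already a fixed point.
Sat(A[b U EF r]) = {t0, t1, t2, t3, t4, t6}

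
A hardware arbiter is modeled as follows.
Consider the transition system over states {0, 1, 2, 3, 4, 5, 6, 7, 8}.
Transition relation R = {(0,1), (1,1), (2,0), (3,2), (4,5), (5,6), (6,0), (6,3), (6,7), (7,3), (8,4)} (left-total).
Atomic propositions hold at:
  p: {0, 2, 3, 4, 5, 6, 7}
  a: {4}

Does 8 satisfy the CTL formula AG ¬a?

No

Sat(¬a) = {0, 1, 2, 3, 5, 6, 7, 8}
AG ¬a: greatest fixpoint, start Z0 = {0, 1, 2, 3, 5, 6, 7, 8}, keep only states in Sat with every successor in Z. Z1 = {0, 1, 2, 3, 5, 6, 7}; fixed.
Sat(AG ¬a) = {0, 1, 2, 3, 5, 6, 7}
8 ∉ Sat(AG ¬a) = {0, 1, 2, 3, 5, 6, 7}, so the formula does not hold at 8.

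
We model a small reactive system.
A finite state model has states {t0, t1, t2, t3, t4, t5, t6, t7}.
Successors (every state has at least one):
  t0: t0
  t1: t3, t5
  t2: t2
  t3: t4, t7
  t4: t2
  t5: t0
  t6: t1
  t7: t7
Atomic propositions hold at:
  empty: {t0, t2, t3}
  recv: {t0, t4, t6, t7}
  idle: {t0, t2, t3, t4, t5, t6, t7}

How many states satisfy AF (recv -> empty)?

Sat(recv -> empty) = {t0, t1, t2, t3, t5}
AF (recv -> empty): least fixpoint, start Z0 = {t0, t1, t2, t3, t5}, add states with every successor in Z. Z1 = {t0, t1, t2, t3, t4, t5, t6}; fixed.
Sat(AF (recv -> empty)) = {t0, t1, t2, t3, t4, t5, t6}
|Sat(AF (recv -> empty))| = |{t0, t1, t2, t3, t4, t5, t6}| = 7.

7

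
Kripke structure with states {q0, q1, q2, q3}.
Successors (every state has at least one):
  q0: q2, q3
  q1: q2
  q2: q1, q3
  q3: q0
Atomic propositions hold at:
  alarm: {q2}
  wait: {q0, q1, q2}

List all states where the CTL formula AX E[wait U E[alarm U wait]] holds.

{q1, q3}

E[alarm U wait]: least fixpoint, start Z0 = Sat(wait) = {q0, q1, q2}, add states in Sat(alarm) with some successor in Z. Already a fixed point.
Sat(E[alarm U wait]) = {q0, q1, q2}
E[wait U E[alarm U wait]]: least fixpoint, start Z0 = Sat(E[alarm U wait]) = {q0, q1, q2}, add states in Sat(wait) with some successor in Z. Already a fixed point.
Sat(E[wait U E[alarm U wait]]) = {q0, q1, q2}
Sat(AX E[wait U E[alarm U wait]]) = {s : every successor in {q0, q1, q2}} = {q1, q3}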